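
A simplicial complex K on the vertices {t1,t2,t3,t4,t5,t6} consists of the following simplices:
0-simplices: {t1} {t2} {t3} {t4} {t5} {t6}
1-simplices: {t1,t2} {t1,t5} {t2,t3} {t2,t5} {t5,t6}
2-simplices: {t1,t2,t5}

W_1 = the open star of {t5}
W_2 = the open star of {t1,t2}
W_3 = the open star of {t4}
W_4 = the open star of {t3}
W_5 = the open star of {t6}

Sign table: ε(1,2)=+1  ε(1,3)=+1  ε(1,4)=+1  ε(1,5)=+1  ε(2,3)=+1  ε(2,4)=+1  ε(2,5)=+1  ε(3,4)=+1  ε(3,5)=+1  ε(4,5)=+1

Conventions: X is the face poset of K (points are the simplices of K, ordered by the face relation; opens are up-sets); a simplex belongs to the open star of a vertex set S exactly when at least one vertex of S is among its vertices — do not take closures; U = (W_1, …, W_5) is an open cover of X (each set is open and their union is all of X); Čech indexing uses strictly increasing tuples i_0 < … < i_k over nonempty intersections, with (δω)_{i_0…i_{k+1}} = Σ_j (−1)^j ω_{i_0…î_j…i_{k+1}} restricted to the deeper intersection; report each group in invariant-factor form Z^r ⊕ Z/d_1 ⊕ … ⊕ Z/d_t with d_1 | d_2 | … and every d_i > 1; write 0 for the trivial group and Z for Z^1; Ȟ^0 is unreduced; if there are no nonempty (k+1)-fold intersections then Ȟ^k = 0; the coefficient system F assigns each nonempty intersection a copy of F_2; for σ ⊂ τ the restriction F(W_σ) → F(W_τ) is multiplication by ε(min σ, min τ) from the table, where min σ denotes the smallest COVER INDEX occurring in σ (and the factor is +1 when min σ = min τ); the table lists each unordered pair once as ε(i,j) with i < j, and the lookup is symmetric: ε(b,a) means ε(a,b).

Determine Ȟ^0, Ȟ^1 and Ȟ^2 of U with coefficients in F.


cover nerve:
  W1={{t5},{t1,t5},{t2,t5},{t5,t6},{t1,t2,t5}} W2={{t1},{t2},{t1,t2},{t1,t5},{t2,t3},{t2,t5},{t1,t2,t5}} W3={{t4}} W4={{t3},{t2,t3}} W5={{t6},{t5,t6}}
  W12={{t1,t5},{t2,t5},{t1,t2,t5}} W15={{t5,t6}} W24={{t2,t3}}
C dims 5,3; δ0: rk_F2 3
Ȟ^0: (5−3)−0=2 ⇒ Z/2 ⊕ Z/2
Ȟ^1: (3−0)−3=0 ⇒ 0
Ȟ^2: (0−0)−0=0 ⇒ 0

Ȟ^0 = Z/2 ⊕ Z/2, Ȟ^1 = 0 and Ȟ^2 = 0


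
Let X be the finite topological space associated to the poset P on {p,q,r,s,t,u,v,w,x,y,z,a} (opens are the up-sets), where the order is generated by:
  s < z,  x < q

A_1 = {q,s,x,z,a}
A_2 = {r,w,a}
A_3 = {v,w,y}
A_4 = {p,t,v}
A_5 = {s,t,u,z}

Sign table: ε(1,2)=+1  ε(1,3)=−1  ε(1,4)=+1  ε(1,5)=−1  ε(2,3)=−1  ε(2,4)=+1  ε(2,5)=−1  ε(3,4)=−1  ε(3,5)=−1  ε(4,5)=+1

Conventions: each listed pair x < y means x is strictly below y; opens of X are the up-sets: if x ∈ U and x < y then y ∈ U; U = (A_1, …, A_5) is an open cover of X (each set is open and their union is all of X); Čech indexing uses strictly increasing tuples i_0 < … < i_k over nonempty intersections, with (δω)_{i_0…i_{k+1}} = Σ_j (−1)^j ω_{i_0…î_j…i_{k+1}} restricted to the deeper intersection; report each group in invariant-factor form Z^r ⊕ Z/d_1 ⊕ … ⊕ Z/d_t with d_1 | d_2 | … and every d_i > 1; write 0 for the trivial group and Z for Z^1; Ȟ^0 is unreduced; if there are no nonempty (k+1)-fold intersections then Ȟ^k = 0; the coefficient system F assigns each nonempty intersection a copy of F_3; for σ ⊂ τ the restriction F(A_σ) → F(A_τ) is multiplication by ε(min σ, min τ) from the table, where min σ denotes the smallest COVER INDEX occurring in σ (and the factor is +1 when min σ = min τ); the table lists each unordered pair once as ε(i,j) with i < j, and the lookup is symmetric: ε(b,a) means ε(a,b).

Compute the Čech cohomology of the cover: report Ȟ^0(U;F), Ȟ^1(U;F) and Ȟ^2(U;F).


intersection data:
  A12={a} A15={s,z} A23={w} A34={v} A45={t}
C dims 5,5; δ0: rk_F3 5
Ȟ^0 = (5 − 5) − 0 = 0, so Ȟ^0 ≅ 0
Ȟ^1 = (5 − 0) − 5 = 0, so Ȟ^1 ≅ 0
Ȟ^2 = (0 − 0) − 0 = 0, so Ȟ^2 ≅ 0

Ȟ^0 = 0; Ȟ^1 = 0; Ȟ^2 = 0


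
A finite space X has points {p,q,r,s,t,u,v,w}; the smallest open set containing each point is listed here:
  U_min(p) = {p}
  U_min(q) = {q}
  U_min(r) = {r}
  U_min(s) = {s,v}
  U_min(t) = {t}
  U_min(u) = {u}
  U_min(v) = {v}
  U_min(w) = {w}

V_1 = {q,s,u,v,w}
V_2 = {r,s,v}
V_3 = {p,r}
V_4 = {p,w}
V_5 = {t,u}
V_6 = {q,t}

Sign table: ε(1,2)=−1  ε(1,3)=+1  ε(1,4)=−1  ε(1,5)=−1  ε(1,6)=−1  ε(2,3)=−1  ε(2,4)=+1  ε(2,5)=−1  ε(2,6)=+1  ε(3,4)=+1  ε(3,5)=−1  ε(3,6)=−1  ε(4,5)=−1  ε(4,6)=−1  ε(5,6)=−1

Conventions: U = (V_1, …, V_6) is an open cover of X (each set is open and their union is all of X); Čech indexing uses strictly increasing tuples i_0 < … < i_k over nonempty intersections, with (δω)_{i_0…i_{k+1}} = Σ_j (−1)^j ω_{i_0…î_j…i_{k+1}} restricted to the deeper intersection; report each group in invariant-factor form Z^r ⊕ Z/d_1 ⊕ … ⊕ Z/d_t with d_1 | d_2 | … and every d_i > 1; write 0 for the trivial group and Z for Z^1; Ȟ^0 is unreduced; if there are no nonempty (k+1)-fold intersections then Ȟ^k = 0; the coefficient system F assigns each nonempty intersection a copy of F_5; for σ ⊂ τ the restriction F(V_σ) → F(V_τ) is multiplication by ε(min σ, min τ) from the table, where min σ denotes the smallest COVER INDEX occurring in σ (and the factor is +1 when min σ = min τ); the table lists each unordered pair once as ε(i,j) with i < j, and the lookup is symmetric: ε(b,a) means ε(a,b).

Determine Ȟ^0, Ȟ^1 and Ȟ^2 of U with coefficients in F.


Ȟ^0(U;F) ≅ 0; Ȟ^1(U;F) ≅ Z/5; Ȟ^2(U;F) ≅ 0

nonempty overlaps:
  V12={s,v} V14={w} V15={u} V16={q} V23={r} V34={p} V56={t}
C dims 6,7; δ0: rk_F5 6
degree 0: 6−6−0 = 0 → Ȟ^0 ≅ 0
degree 1: 7−0−6 = 1 → Ȟ^1 ≅ Z/5
degree 2: 0−0−0 = 0 → Ȟ^2 ≅ 0


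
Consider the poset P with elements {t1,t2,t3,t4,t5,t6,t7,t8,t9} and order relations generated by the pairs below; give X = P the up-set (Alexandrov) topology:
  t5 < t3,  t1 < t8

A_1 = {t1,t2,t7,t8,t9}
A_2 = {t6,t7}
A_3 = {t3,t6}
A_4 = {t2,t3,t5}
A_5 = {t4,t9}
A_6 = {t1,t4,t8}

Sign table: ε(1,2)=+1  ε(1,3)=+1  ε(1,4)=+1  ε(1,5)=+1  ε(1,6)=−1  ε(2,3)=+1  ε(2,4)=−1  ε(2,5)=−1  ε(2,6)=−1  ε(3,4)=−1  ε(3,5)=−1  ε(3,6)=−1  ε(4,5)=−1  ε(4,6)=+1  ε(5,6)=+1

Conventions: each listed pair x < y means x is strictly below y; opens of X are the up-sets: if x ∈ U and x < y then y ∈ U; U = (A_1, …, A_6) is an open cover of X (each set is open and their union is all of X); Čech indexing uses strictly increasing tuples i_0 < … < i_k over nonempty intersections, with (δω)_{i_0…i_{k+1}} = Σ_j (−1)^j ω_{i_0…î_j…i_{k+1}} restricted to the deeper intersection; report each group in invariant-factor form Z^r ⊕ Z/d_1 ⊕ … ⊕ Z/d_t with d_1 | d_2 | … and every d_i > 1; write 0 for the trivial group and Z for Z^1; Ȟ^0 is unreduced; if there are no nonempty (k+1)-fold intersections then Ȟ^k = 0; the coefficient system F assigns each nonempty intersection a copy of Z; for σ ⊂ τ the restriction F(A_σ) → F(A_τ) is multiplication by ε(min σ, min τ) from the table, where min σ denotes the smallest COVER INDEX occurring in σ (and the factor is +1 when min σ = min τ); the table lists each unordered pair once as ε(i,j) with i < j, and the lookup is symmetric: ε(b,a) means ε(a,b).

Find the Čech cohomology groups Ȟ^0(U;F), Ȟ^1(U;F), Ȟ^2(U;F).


Ȟ^0 ≅ 0,  Ȟ^1 ≅ Z ⊕ Z/2,  Ȟ^2 ≅ 0

cover nerve:
  A12={t7} A14={t2} A15={t9} A16={t1,t8} A23={t6} A34={t3} A56={t4}
C dims 6,7; δ0: rk 6, SNF 1^5·2
Ȟ^0: (6−6)−0=0 ⇒ 0
Ȟ^1: (7−0)−6=1 plus torsion [2] ⇒ Z ⊕ Z/2
Ȟ^2: (0−0)−0=0 ⇒ 0


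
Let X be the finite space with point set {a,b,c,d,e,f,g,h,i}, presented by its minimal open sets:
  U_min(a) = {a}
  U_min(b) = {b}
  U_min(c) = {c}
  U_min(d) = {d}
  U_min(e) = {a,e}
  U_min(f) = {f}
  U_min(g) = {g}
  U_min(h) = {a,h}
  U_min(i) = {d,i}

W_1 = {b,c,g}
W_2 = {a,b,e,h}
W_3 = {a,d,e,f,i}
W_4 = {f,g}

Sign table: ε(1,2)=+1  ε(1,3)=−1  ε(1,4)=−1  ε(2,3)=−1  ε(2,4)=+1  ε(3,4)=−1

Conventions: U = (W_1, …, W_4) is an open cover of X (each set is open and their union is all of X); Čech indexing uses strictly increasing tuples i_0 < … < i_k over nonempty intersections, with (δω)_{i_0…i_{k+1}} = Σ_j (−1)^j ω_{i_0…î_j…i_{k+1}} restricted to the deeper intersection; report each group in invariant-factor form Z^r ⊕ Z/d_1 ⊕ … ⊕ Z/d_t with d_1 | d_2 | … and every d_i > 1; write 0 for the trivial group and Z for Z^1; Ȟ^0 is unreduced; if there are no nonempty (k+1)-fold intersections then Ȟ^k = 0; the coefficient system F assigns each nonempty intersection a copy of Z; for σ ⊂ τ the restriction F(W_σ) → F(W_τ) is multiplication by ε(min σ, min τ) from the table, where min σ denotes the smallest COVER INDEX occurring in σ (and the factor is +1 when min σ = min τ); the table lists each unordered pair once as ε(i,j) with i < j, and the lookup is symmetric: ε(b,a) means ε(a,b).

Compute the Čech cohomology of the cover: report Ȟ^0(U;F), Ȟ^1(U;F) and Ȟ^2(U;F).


Ȟ^0 ≅ 0, Ȟ^1 ≅ Z/2, Ȟ^2 ≅ 0

nonempty overlaps:
  W12={b} W14={g} W23={a,e} W34={f}
C dims 4,4; δ0: rk 4, SNF 1^3·2
degree 0: 4−4−0 = 0 → Ȟ^0 ≅ 0
degree 1: 4−0−4 = 0 plus torsion [2] → Ȟ^1 ≅ Z/2
degree 2: 0−0−0 = 0 → Ȟ^2 ≅ 0


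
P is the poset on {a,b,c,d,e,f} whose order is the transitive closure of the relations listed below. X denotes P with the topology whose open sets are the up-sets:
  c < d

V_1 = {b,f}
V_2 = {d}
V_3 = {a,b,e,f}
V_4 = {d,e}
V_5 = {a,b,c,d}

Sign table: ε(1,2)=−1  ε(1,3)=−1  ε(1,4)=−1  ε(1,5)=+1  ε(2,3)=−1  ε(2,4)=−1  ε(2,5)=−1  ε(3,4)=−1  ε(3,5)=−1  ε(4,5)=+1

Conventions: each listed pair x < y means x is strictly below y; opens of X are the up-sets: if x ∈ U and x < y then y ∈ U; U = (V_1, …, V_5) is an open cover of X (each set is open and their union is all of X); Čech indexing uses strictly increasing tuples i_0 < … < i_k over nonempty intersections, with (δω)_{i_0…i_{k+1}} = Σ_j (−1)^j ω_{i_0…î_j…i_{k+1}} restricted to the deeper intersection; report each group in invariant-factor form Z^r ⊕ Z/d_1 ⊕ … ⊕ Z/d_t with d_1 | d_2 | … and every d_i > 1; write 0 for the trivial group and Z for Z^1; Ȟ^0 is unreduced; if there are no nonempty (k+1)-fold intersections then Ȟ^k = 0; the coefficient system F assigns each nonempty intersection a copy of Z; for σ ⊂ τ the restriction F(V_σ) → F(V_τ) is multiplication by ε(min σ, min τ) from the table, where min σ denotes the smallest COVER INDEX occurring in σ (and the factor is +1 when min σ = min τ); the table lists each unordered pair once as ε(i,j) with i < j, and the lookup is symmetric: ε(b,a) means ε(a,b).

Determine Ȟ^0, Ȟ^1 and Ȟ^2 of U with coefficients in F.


Ȟ^0 ≅ Z, Ȟ^1 ≅ Z, Ȟ^2 ≅ 0

nonempty overlaps:
  V13={b,f} V15={b} V24={d} V25={d} V34={e} V35={a,b} V45={d}
  V135={b} V245={d}
C dims 5,7,2; δ0: rk 4, SNF 1^4; δ1: rk 2, SNF 1^2
degree 0: 5−4−0 = 1 → Ȟ^0 ≅ Z
degree 1: 7−2−4 = 1 → Ȟ^1 ≅ Z
degree 2: 2−0−2 = 0 → Ȟ^2 ≅ 0


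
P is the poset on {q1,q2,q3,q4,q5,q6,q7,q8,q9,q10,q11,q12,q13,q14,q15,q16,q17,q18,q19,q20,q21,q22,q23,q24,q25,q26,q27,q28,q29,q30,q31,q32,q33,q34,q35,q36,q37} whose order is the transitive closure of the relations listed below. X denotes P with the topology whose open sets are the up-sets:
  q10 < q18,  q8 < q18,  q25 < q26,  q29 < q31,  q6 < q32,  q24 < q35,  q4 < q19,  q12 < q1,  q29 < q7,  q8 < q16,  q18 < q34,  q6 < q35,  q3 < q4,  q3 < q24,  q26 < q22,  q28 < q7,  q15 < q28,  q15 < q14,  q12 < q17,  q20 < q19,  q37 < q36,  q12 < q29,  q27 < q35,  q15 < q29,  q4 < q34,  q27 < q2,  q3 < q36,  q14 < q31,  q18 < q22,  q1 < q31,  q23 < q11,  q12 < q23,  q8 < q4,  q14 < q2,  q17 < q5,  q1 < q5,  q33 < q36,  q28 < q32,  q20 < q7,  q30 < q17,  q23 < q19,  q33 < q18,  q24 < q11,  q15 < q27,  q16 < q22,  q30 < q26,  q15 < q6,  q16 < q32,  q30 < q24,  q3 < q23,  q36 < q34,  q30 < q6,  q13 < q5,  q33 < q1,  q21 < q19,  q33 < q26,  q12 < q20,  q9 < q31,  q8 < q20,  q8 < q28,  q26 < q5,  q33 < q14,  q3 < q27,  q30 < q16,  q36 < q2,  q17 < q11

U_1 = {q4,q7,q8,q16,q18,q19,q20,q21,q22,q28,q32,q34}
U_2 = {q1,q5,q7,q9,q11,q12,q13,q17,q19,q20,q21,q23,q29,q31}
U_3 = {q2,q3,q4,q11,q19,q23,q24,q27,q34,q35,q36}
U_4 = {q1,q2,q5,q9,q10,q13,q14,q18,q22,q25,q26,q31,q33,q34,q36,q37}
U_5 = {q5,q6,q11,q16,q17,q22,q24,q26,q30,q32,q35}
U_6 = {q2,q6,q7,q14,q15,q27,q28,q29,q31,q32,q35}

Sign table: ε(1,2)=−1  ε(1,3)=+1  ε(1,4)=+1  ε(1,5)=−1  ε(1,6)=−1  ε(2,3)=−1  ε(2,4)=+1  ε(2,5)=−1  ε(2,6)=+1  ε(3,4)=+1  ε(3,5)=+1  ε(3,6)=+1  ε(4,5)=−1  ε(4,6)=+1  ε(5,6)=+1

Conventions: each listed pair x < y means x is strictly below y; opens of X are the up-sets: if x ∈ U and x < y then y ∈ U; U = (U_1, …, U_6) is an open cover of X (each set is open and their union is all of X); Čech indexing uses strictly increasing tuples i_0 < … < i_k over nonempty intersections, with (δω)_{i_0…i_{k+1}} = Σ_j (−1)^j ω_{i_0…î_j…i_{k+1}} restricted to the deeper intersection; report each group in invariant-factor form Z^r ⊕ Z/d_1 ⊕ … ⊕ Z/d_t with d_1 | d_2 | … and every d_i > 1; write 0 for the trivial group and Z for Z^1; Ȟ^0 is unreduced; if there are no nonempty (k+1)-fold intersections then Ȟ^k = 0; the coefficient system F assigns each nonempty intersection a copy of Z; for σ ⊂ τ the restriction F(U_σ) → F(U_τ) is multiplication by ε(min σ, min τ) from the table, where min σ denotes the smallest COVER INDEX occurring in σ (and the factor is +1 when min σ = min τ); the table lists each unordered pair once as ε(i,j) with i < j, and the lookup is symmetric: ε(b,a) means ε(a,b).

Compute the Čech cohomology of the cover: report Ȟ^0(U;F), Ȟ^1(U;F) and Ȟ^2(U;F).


Ȟ^0 = 0, Ȟ^1 = Z/2, Ȟ^2 = Z

intersection data:
  U12={q7,q19,q20,q21} U13={q4,q19,q34} U14={q18,q22,q34} U15={q16,q22,q32} U16={q7,q28,q32} U23={q11,q19,q23} U24={q1,q5,q9,q13,q31} U25={q5,q11,q17} U26={q7,q29,q31} U34={q2,q34,q36} U35={q11,q24,q35} U36={q2,q27,q35} U45={q5,q22,q26} U46={q2,q14,q31} U56={q6,q32,q35}
  U123={q19} U126={q7} U134={q34} U145={q22} U156={q32} U235={q11} U245={q5} U246={q31} U346={q2} U356={q35}
C dims 6,15,10; δ0: rk 6, SNF 1^5·2; δ1: rk 9, SNF 1^9
Ȟ^0 = (6 − 6) − 0 = 0, so Ȟ^0 ≅ 0
Ȟ^1 = (15 − 9) − 6 = 0 plus torsion [2], so Ȟ^1 ≅ Z/2
Ȟ^2 = (10 − 0) − 9 = 1, so Ȟ^2 ≅ Z


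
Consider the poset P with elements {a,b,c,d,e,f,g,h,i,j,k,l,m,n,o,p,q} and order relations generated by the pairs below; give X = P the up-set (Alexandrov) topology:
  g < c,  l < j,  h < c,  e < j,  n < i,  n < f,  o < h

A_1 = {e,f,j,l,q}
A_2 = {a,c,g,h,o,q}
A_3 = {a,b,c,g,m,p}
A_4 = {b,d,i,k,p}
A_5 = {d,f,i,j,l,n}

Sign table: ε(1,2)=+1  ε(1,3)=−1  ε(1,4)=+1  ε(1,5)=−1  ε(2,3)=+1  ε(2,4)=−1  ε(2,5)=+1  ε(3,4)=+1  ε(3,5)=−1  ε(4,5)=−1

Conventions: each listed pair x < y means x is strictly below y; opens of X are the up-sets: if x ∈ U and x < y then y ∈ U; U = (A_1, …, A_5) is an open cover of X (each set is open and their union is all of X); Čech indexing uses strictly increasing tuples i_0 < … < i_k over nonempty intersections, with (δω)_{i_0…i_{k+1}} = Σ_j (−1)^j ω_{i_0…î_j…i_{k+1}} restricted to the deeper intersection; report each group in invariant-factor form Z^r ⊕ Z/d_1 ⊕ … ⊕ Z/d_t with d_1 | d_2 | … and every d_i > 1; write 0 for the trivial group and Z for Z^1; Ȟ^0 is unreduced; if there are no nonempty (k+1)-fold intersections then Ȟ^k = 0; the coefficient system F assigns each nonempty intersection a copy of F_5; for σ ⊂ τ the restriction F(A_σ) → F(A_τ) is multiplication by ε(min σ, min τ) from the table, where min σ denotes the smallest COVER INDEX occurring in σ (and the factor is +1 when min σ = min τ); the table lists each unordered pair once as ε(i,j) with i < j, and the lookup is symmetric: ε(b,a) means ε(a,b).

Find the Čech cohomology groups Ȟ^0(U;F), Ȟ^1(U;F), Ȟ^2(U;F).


Ȟ^0 = Z/5, Ȟ^1 = Z/5 and Ȟ^2 = 0

nerve simplices:
  A12={q} A15={f,j,l} A23={a,c,g} A34={b,p} A45={d,i}
C dims 5,5; δ0: rk_F5 4
degree 0: 5−4−0 = 1 → Ȟ^0 ≅ Z/5
degree 1: 5−0−4 = 1 → Ȟ^1 ≅ Z/5
degree 2: 0−0−0 = 0 → Ȟ^2 ≅ 0


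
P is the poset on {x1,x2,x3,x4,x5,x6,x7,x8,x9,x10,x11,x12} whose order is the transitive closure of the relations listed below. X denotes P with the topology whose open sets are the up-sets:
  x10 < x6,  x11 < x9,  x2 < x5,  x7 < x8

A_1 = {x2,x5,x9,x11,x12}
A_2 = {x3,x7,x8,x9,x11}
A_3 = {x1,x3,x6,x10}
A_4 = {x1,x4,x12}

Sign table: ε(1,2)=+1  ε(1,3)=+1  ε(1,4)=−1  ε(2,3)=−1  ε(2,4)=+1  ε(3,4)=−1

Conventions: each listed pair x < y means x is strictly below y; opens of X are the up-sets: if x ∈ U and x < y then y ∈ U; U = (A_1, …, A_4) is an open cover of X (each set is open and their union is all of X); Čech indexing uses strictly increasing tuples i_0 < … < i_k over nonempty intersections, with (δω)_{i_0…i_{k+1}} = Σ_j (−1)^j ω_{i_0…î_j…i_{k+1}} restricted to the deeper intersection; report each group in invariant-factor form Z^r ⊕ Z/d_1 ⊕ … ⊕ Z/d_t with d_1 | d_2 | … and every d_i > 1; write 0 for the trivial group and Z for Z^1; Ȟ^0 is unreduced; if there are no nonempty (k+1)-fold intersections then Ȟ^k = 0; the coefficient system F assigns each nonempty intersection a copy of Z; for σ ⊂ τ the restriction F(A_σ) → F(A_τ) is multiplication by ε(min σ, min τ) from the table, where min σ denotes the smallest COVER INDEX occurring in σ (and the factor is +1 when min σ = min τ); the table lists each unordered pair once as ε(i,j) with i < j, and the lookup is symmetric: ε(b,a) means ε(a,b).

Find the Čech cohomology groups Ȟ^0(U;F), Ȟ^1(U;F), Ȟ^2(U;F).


nonempty intersections:
  A12={x9,x11} A14={x12} A23={x3} A34={x1}
C dims 4,4; δ0: rk 4, SNF 1^3·2
Ȟ^0: (4−4)−0=0 ⇒ 0
Ȟ^1: (4−0)−4=0 plus torsion [2] ⇒ Z/2
Ȟ^2: (0−0)−0=0 ⇒ 0

Ȟ^0 = 0, Ȟ^1 = Z/2, Ȟ^2 = 0


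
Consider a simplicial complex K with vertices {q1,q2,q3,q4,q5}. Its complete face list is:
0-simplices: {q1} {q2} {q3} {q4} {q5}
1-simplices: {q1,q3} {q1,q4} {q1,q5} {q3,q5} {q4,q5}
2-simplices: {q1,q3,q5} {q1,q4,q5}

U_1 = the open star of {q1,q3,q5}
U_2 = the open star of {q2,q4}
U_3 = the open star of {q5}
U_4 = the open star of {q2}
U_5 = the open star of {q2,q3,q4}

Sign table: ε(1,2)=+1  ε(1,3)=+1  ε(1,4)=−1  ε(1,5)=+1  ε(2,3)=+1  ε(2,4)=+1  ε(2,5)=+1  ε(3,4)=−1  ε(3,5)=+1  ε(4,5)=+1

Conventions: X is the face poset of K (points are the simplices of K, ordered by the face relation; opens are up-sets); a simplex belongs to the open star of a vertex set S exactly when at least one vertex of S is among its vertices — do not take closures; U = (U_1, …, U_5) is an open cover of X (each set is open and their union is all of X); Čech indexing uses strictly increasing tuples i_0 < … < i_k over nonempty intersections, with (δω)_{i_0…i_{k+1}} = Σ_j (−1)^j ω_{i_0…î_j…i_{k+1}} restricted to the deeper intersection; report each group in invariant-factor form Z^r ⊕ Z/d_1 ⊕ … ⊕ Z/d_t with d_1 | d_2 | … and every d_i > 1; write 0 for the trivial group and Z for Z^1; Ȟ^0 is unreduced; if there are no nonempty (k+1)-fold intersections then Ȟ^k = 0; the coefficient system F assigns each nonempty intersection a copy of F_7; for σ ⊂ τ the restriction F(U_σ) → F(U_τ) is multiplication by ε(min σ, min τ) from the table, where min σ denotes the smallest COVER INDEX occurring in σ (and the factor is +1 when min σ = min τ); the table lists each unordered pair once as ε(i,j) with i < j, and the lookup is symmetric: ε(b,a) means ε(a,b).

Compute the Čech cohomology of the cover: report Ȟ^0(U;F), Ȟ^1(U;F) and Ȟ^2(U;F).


Ȟ^0 ≅ Z/7; Ȟ^1 ≅ 0; Ȟ^2 ≅ 0

nerve of the cover:
  U1={{q1},{q3},{q5},{q1,q3},{q1,q4},{q1,q5},{q3,q5},{q4,q5},{q1,q3,q5},{q1,q4,q5}} U2={{q2},{q4},{q1,q4},{q4,q5},{q1,q4,q5}} U3={{q5},{q1,q5},{q3,q5},{q4,q5},{q1,q3,q5},{q1,q4,q5}} U4={{q2}} U5={{q2},{q3},{q4},{q1,q3},{q1,q4},{q3,q5},{q4,q5},{q1,q3,q5},{q1,q4,q5}}
  U12={{q1,q4},{q4,q5},{q1,q4,q5}} U13={{q5},{q1,q5},{q3,q5},{q4,q5},{q1,q3,q5},{q1,q4,q5}} U15={{q3},{q1,q3},{q1,q4},{q3,q5},{q4,q5},{q1,q3,q5},{q1,q4,q5}} U23={{q4,q5},{q1,q4,q5}} U24={{q2}} U25={{q2},{q4},{q1,q4},{q4,q5},{q1,q4,q5}} U35={{q3,q5},{q4,q5},{q1,q3,q5},{q1,q4,q5}} U45={{q2}}
  U123={{q4,q5},{q1,q4,q5}} U125={{q1,q4},{q4,q5},{q1,q4,q5}} U135={{q3,q5},{q4,q5},{q1,q3,q5},{q1,q4,q5}} U235={{q4,q5},{q1,q4,q5}} U245={{q2}}
  U1235={{q4,q5},{q1,q4,q5}}
C dims 5,8,5,1; δ0: rk_F7 4; δ1: rk_F7 4; δ2: rk_F7 1
Ȟ^0 = (5 − 4) − 0 = 1, so Ȟ^0 ≅ Z/7
Ȟ^1 = (8 − 4) − 4 = 0, so Ȟ^1 ≅ 0
Ȟ^2 = (5 − 1) − 4 = 0, so Ȟ^2 ≅ 0


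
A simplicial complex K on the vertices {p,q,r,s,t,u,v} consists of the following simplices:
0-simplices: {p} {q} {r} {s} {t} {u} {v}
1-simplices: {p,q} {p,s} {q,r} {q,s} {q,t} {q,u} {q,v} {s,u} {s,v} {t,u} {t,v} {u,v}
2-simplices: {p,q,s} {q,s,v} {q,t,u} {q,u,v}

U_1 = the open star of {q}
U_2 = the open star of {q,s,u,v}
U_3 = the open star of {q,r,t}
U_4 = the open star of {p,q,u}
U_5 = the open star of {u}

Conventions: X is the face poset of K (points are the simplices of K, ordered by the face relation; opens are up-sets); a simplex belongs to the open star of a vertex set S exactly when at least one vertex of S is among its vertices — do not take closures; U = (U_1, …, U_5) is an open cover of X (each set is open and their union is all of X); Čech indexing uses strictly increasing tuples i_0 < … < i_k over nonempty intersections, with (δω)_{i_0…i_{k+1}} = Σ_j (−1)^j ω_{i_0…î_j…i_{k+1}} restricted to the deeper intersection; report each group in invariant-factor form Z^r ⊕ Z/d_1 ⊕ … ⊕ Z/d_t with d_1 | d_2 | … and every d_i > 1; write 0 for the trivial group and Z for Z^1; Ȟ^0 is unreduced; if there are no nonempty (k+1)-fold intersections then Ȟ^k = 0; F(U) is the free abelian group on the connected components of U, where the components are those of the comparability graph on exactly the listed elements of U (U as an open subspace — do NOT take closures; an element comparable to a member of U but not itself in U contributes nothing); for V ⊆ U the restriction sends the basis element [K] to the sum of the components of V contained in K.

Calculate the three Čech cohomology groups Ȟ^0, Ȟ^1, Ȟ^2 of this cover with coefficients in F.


Ȟ^0(U;F) ≅ Z, Ȟ^1(U;F) ≅ Z and Ȟ^2(U;F) ≅ 0

intersection data:
  U1={{q},{p,q},{q,r},{q,s},{q,t},{q,u},{q,v},{p,q,s},{q,s,v},{q,t,u},{q,u,v}} U2={{q},{s},{u},{v},{p,q},{p,s},{q,r},{q,s},{q,t},{q,u},{q,v},{s,u},{s,v},{t,u},{t,v},{u,v},{p,q,s},{q,s,v},{q,t,u},{q,u,v}} U3={{q},{r},{t},{p,q},{q,r},{q,s},{q,t},{q,u},{q,v},{t,u},{t,v},{p,q,s},{q,s,v},{q,t,u},{q,u,v}} U4={{p},{q},{u},{p,q},{p,s},{q,r},{q,s},{q,t},{q,u},{q,v},{s,u},{t,u},{u,v},{p,q,s},{q,s,v},{q,t,u},{q,u,v}} U5={{u},{q,u},{s,u},{t,u},{u,v},{q,t,u},{q,u,v}}
  U12={{q},{p,q},{q,r},{q,s},{q,t},{q,u},{q,v},{p,q,s},{q,s,v},{q,t,u},{q,u,v}} U13={{q},{p,q},{q,r},{q,s},{q,t},{q,u},{q,v},{p,q,s},{q,s,v},{q,t,u},{q,u,v}} U14={{q},{p,q},{q,r},{q,s},{q,t},{q,u},{q,v},{p,q,s},{q,s,v},{q,t,u},{q,u,v}} U15={{q,u},{q,t,u},{q,u,v}} U23={{q},{p,q},{q,r},{q,s},{q,t},{q,u},{q,v},{t,u},{t,v},{p,q,s},{q,s,v},{q,t,u},{q,u,v}} U24={{q},{u},{p,q},{p,s},{q,r},{q,s},{q,t},{q,u},{q,v},{s,u},{t,u},{u,v},{p,q,s},{q,s,v},{q,t,u},{q,u,v}} U25={{u},{q,u},{s,u},{t,u},{u,v},{q,t,u},{q,u,v}} U34={{q},{p,q},{q,r},{q,s},{q,t},{q,u},{q,v},{t,u},{p,q,s},{q,s,v},{q,t,u},{q,u,v}} U35={{q,u},{t,u},{q,t,u},{q,u,v}} U45={{u},{q,u},{s,u},{t,u},{u,v},{q,t,u},{q,u,v}}
  U123={{q},{p,q},{q,r},{q,s},{q,t},{q,u},{q,v},{p,q,s},{q,s,v},{q,t,u},{q,u,v}} U124={{q},{p,q},{q,r},{q,s},{q,t},{q,u},{q,v},{p,q,s},{q,s,v},{q,t,u},{q,u,v}} U125={{q,u},{q,t,u},{q,u,v}} U134={{q},{p,q},{q,r},{q,s},{q,t},{q,u},{q,v},{p,q,s},{q,s,v},{q,t,u},{q,u,v}} U135={{q,u},{q,t,u},{q,u,v}} U145={{q,u},{q,t,u},{q,u,v}} U234={{q},{p,q},{q,r},{q,s},{q,t},{q,u},{q,v},{t,u},{p,q,s},{q,s,v},{q,t,u},{q,u,v}} U235={{q,u},{t,u},{q,t,u},{q,u,v}} U245={{u},{q,u},{s,u},{t,u},{u,v},{q,t,u},{q,u,v}} U345={{q,u},{t,u},{q,t,u},{q,u,v}}
  U1234={{q},{p,q},{q,r},{q,s},{q,t},{q,u},{q,v},{p,q,s},{q,s,v},{q,t,u},{q,u,v}} U1235={{q,u},{q,t,u},{q,u,v}} U1245={{q,u},{q,t,u},{q,u,v}} U1345={{q,u},{q,t,u},{q,u,v}} U2345={{q,u},{t,u},{q,t,u},{q,u,v}}
  U12345={{q,u},{q,t,u},{q,u,v}}
components per intersection:
  U1: {{q},{p,q},{q,r},{q,s},{q,t},{q,u},{q,v},{p,q,s},{q,s,v},{q,t,u},{q,u,v}}
  U2: {{q},{s},{u},{v},{p,q},{p,s},{q,r},{q,s},{q,t},{q,u},{q,v},{s,u},{s,v},{t,u},{t,v},{u,v},{p,q,s},{q,s,v},{q,t,u},{q,u,v}}
  U3: {{q},{r},{t},{p,q},{q,r},{q,s},{q,t},{q,u},{q,v},{t,u},{t,v},{p,q,s},{q,s,v},{q,t,u},{q,u,v}}
  U4: {{p},{q},{u},{p,q},{p,s},{q,r},{q,s},{q,t},{q,u},{q,v},{s,u},{t,u},{u,v},{p,q,s},{q,s,v},{q,t,u},{q,u,v}}
  U5: {{u},{q,u},{s,u},{t,u},{u,v},{q,t,u},{q,u,v}}
  U12: {{q},{p,q},{q,r},{q,s},{q,t},{q,u},{q,v},{p,q,s},{q,s,v},{q,t,u},{q,u,v}}
  U13: {{q},{p,q},{q,r},{q,s},{q,t},{q,u},{q,v},{p,q,s},{q,s,v},{q,t,u},{q,u,v}}
  U14: {{q},{p,q},{q,r},{q,s},{q,t},{q,u},{q,v},{p,q,s},{q,s,v},{q,t,u},{q,u,v}}
  U15: {{q,u},{q,t,u},{q,u,v}}
  U23: {{q},{p,q},{q,r},{q,s},{q,t},{q,u},{q,v},{t,u},{p,q,s},{q,s,v},{q,t,u},{q,u,v}} {{t,v}}
  U24: {{q},{u},{p,q},{p,s},{q,r},{q,s},{q,t},{q,u},{q,v},{s,u},{t,u},{u,v},{p,q,s},{q,s,v},{q,t,u},{q,u,v}}
  U25: {{u},{q,u},{s,u},{t,u},{u,v},{q,t,u},{q,u,v}}
  U34: {{q},{p,q},{q,r},{q,s},{q,t},{q,u},{q,v},{t,u},{p,q,s},{q,s,v},{q,t,u},{q,u,v}}
  U35: {{q,u},{t,u},{q,t,u},{q,u,v}}
  U45: {{u},{q,u},{s,u},{t,u},{u,v},{q,t,u},{q,u,v}}
  U123: {{q},{p,q},{q,r},{q,s},{q,t},{q,u},{q,v},{p,q,s},{q,s,v},{q,t,u},{q,u,v}}
  U124: {{q},{p,q},{q,r},{q,s},{q,t},{q,u},{q,v},{p,q,s},{q,s,v},{q,t,u},{q,u,v}}
  U125: {{q,u},{q,t,u},{q,u,v}}
  U134: {{q},{p,q},{q,r},{q,s},{q,t},{q,u},{q,v},{p,q,s},{q,s,v},{q,t,u},{q,u,v}}
  U135: {{q,u},{q,t,u},{q,u,v}}
  U145: {{q,u},{q,t,u},{q,u,v}}
  U234: {{q},{p,q},{q,r},{q,s},{q,t},{q,u},{q,v},{t,u},{p,q,s},{q,s,v},{q,t,u},{q,u,v}}
  U235: {{q,u},{t,u},{q,t,u},{q,u,v}}
  U245: {{u},{q,u},{s,u},{t,u},{u,v},{q,t,u},{q,u,v}}
  U345: {{q,u},{t,u},{q,t,u},{q,u,v}}
  U1234: {{q},{p,q},{q,r},{q,s},{q,t},{q,u},{q,v},{p,q,s},{q,s,v},{q,t,u},{q,u,v}}
  U1235: {{q,u},{q,t,u},{q,u,v}}
  U1245: {{q,u},{q,t,u},{q,u,v}}
  U1345: {{q,u},{q,t,u},{q,u,v}}
  U2345: {{q,u},{t,u},{q,t,u},{q,u,v}}
  U12345: {{q,u},{q,t,u},{q,u,v}}
C dims 5,11,10,5; δ0: rk 4, SNF 1^4; δ1: rk 6, SNF 1^6; δ2: rk 4, SNF 1^4
Ȟ^0 = (5 − 4) − 0 = 1, so Ȟ^0 ≅ Z
Ȟ^1 = (11 − 6) − 4 = 1, so Ȟ^1 ≅ Z
Ȟ^2 = (10 − 4) − 6 = 0, so Ȟ^2 ≅ 0


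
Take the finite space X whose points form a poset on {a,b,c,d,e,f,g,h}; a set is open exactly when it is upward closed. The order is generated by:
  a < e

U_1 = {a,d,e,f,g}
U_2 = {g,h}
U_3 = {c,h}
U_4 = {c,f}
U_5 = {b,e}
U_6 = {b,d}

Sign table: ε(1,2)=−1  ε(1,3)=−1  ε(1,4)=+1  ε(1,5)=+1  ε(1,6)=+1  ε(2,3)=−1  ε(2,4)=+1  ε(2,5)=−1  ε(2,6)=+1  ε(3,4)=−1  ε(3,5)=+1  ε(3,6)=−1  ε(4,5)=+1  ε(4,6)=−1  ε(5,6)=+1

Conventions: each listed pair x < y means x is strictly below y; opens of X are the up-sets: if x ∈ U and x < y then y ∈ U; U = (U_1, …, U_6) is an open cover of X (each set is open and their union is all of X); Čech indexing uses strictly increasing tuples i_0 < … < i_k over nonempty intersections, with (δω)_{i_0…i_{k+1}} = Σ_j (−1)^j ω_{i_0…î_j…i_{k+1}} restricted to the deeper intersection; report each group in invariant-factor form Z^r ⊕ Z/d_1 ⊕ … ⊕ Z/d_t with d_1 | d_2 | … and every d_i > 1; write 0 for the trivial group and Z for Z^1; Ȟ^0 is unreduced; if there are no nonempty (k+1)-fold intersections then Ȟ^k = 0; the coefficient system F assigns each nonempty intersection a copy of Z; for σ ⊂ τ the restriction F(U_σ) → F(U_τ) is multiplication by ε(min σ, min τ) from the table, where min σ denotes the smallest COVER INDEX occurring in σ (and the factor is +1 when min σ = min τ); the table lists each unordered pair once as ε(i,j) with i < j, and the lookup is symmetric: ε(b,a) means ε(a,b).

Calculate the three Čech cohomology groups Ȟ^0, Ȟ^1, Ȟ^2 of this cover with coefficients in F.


Ȟ^0 = 0, Ȟ^1 = Z ⊕ Z/2, Ȟ^2 = 0

cover nerve:
  U12={g} U14={f} U15={e} U16={d} U23={h} U34={c} U56={b}
C dims 6,7; δ0: rk 6, SNF 1^5·2
Ȟ^0: (6−6)−0=0 ⇒ 0
Ȟ^1: (7−0)−6=1 plus torsion [2] ⇒ Z ⊕ Z/2
Ȟ^2: (0−0)−0=0 ⇒ 0


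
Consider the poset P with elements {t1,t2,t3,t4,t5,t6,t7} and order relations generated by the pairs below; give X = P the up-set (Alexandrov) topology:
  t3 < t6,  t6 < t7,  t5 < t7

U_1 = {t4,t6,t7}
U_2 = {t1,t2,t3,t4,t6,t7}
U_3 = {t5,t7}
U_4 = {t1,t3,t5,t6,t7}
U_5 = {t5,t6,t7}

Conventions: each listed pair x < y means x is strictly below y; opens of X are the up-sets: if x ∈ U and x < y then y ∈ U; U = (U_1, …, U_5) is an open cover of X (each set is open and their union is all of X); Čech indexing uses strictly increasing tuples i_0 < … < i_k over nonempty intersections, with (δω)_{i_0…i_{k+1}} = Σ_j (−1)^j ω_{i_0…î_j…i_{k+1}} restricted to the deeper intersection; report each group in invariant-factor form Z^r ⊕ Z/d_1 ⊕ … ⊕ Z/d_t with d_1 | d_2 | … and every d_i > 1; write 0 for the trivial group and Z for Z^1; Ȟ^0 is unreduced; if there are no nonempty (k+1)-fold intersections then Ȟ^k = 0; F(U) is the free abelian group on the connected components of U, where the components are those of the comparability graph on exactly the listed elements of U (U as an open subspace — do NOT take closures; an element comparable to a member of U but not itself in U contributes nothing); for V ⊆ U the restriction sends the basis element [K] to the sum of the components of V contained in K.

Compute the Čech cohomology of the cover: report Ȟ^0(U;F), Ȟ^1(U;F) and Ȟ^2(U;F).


Ȟ^0(U;F) ≅ Z^4; Ȟ^1(U;F) ≅ 0; Ȟ^2(U;F) ≅ 0

nonempty overlaps:
  U12={t4,t6,t7} U13={t7} U14={t6,t7} U15={t6,t7} U23={t7} U24={t1,t3,t6,t7} U25={t6,t7} U34={t5,t7} U35={t5,t7} U45={t5,t6,t7}
  U123={t7} U124={t6,t7} U125={t6,t7} U134={t7} U135={t7} U145={t6,t7} U234={t7} U235={t7} U245={t6,t7} U345={t5,t7}
  U1234={t7} U1235={t7} U1245={t6,t7} U1345={t7} U2345={t7}
  U12345={t7}
components per intersection:
  U1: {t4} {t6,t7}
  U2: {t1} {t2} {t3,t6,t7} {t4}
  U3: {t5,t7}
  U4: {t1} {t3,t5,t6,t7}
  U5: {t5,t6,t7}
  U12: {t4} {t6,t7}
  U13: {t7}
  U14: {t6,t7}
  U15: {t6,t7}
  U23: {t7}
  U24: {t1} {t3,t6,t7}
  U25: {t6,t7}
  U34: {t5,t7}
  U35: {t5,t7}
  U45: {t5,t6,t7}
  U123: {t7}
  U124: {t6,t7}
  U125: {t6,t7}
  U134: {t7}
  U135: {t7}
  U145: {t6,t7}
  U234: {t7}
  U235: {t7}
  U245: {t6,t7}
  U345: {t5,t7}
  U1234: {t7}
  U1235: {t7}
  U1245: {t6,t7}
  U1345: {t7}
  U2345: {t7}
  U12345: {t7}
C dims 10,12,10,5; δ0: rk 6, SNF 1^6; δ1: rk 6, SNF 1^6; δ2: rk 4, SNF 1^4
degree 0: 10−6−0 = 4 → Ȟ^0 ≅ Z^4
degree 1: 12−6−6 = 0 → Ȟ^1 ≅ 0
degree 2: 10−4−6 = 0 → Ȟ^2 ≅ 0


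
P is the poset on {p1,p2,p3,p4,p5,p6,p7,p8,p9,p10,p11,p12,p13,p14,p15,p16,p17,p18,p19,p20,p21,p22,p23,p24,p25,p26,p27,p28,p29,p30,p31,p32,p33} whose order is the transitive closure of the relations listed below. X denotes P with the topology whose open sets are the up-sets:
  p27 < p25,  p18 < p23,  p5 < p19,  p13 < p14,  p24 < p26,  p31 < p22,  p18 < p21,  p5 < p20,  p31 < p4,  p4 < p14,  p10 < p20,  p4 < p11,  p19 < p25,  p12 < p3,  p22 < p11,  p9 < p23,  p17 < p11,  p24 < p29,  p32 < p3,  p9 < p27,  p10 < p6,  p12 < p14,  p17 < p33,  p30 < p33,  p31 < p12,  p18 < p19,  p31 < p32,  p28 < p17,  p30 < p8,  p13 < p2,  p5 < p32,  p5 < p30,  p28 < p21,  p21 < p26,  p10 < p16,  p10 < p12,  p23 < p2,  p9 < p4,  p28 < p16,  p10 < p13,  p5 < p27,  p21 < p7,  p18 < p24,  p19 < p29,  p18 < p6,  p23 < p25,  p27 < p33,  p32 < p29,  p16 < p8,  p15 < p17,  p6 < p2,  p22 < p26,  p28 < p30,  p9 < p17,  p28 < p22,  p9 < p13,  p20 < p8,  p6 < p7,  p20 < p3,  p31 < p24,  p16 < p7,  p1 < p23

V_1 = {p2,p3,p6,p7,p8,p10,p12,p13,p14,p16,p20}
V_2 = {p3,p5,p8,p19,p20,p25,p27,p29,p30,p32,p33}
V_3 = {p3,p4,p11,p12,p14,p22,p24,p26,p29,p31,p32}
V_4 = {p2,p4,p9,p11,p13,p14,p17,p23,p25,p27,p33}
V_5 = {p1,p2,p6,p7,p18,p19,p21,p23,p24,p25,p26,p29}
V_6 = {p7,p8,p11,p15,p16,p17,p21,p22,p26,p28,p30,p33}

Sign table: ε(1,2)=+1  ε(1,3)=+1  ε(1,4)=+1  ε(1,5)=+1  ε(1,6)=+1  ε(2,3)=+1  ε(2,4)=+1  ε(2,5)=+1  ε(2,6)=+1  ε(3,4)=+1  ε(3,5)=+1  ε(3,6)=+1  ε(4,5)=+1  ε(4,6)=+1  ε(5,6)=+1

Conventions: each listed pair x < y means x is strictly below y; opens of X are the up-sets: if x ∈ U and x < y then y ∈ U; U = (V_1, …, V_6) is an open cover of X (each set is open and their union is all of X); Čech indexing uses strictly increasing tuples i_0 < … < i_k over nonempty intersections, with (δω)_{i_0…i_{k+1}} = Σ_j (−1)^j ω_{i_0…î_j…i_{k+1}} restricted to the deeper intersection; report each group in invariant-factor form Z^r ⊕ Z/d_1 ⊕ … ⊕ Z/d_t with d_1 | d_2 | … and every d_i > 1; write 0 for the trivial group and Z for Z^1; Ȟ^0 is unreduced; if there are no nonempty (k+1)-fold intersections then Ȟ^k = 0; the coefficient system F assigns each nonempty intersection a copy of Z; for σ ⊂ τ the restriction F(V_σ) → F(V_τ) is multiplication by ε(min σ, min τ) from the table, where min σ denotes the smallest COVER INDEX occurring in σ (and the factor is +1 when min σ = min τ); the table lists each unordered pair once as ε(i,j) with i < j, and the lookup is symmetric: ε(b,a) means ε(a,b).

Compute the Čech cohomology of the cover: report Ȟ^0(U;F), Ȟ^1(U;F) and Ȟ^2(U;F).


nerve simplices:
  V12={p3,p8,p20} V13={p3,p12,p14} V14={p2,p13,p14} V15={p2,p6,p7} V16={p7,p8,p16} V23={p3,p29,p32} V24={p25,p27,p33} V25={p19,p25,p29} V26={p8,p30,p33} V34={p4,p11,p14} V35={p24,p26,p29} V36={p11,p22,p26} V45={p2,p23,p25} V46={p11,p17,p33} V56={p7,p21,p26}
  V123={p3} V126={p8} V134={p14} V145={p2} V156={p7} V235={p29} V245={p25} V246={p33} V346={p11} V356={p26}
C dims 6,15,10; δ0: rk 5, SNF 1^5; δ1: rk 10, SNF 1^9·2
degree 0: 6−5−0 = 1 → Ȟ^0 ≅ Z
degree 1: 15−10−5 = 0 → Ȟ^1 ≅ 0
degree 2: 10−0−10 = 0 plus torsion [2] → Ȟ^2 ≅ Z/2

Ȟ^0 = Z; Ȟ^1 = 0; Ȟ^2 = Z/2


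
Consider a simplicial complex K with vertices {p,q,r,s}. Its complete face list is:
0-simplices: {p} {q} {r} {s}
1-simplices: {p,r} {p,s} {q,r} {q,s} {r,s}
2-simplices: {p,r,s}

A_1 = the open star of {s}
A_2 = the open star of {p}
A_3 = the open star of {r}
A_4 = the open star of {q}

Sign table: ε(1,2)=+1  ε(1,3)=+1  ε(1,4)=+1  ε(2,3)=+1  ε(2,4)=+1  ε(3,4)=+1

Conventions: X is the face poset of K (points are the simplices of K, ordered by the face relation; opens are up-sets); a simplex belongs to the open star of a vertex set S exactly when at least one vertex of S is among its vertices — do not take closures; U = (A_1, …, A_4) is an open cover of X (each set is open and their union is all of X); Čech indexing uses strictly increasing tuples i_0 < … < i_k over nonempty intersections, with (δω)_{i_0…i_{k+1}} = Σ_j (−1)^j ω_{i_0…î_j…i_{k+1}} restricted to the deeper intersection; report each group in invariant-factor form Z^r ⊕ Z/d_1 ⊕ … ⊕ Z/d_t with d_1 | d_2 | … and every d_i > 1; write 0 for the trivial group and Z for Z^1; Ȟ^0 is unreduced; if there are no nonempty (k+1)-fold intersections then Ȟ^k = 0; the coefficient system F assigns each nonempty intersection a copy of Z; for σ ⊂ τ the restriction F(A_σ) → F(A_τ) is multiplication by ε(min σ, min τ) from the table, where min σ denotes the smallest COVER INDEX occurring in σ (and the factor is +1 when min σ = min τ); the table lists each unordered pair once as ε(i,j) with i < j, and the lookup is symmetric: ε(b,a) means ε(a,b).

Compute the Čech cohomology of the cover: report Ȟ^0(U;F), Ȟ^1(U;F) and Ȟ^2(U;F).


nerve simplices:
  A1={{s},{p,s},{q,s},{r,s},{p,r,s}} A2={{p},{p,r},{p,s},{p,r,s}} A3={{r},{p,r},{q,r},{r,s},{p,r,s}} A4={{q},{q,r},{q,s}}
  A12={{p,s},{p,r,s}} A13={{r,s},{p,r,s}} A14={{q,s}} A23={{p,r},{p,r,s}} A34={{q,r}}
  A123={{p,r,s}}
C dims 4,5,1; δ0: rk 3, SNF 1^3; δ1: rk 1, SNF 1^1
degree 0: 4−3−0 = 1 → Ȟ^0 ≅ Z
degree 1: 5−1−3 = 1 → Ȟ^1 ≅ Z
degree 2: 1−0−1 = 0 → Ȟ^2 ≅ 0

Ȟ^0 = Z, Ȟ^1 = Z, Ȟ^2 = 0


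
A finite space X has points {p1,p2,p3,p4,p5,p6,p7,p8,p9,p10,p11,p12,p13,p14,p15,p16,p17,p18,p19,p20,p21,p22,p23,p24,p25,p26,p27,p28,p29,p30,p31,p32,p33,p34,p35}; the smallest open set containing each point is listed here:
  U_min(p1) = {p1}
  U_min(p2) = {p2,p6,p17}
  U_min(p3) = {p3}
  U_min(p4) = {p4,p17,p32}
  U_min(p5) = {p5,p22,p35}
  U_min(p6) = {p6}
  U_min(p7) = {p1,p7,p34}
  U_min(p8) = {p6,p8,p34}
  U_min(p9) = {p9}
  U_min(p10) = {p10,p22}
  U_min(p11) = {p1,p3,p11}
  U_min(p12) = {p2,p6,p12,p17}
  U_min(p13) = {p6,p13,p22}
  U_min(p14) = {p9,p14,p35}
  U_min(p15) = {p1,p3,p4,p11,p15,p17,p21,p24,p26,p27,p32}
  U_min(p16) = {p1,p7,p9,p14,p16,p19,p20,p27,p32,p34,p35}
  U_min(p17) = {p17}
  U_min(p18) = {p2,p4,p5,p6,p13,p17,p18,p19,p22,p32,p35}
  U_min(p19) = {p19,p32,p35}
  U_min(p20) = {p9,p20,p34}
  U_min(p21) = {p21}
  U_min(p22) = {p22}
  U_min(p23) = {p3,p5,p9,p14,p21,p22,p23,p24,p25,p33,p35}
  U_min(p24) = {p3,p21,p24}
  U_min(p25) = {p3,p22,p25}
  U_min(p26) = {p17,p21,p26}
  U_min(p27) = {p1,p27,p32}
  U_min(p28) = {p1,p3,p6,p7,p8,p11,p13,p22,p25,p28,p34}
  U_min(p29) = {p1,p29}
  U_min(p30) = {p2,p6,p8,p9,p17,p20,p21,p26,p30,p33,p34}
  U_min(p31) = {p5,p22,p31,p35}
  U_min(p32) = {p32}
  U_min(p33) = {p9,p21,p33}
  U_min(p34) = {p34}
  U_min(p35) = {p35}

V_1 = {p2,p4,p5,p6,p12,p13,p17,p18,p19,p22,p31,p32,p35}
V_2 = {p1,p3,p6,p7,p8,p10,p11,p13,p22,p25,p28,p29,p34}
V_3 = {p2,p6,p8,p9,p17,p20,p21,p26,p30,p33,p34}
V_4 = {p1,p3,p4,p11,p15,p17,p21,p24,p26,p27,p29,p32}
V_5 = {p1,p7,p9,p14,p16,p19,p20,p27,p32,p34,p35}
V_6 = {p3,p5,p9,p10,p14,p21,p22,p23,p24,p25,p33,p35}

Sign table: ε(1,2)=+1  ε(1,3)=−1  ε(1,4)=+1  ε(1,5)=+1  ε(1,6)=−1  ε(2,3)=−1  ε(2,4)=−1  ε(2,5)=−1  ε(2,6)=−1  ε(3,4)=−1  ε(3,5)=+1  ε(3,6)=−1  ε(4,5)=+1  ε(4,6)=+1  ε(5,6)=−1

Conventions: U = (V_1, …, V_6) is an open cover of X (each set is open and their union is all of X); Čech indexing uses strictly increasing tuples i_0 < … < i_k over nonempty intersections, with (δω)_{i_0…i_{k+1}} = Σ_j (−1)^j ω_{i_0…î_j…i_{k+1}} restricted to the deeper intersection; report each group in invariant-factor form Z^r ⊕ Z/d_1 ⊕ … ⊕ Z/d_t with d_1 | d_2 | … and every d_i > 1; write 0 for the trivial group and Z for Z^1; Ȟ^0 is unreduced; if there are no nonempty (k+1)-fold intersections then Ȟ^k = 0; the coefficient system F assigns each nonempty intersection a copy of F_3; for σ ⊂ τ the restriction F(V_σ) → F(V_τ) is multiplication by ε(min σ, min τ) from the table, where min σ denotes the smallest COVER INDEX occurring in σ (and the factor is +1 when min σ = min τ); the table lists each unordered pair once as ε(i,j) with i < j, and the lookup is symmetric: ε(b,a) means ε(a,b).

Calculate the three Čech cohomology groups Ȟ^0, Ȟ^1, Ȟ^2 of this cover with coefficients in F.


nerve of the cover:
  V12={p6,p13,p22} V13={p2,p6,p17} V14={p4,p17,p32} V15={p19,p32,p35} V16={p5,p22,p35} V23={p6,p8,p34} V24={p1,p3,p11,p29} V25={p1,p7,p34} V26={p3,p10,p22,p25} V34={p17,p21,p26} V35={p9,p20,p34} V36={p9,p21,p33} V45={p1,p27,p32} V46={p3,p21,p24} V56={p9,p14,p35}
  V123={p6} V126={p22} V134={p17} V145={p32} V156={p35} V235={p34} V245={p1} V246={p3} V346={p21} V356={p9}
C dims 6,15,10; δ0: rk_F3 6; δ1: rk_F3 9
Ȟ^0 = (6 − 6) − 0 = 0, so Ȟ^0 ≅ 0
Ȟ^1 = (15 − 9) − 6 = 0, so Ȟ^1 ≅ 0
Ȟ^2 = (10 − 0) − 9 = 1, so Ȟ^2 ≅ Z/3

Ȟ^0 = 0, Ȟ^1 = 0, Ȟ^2 = Z/3


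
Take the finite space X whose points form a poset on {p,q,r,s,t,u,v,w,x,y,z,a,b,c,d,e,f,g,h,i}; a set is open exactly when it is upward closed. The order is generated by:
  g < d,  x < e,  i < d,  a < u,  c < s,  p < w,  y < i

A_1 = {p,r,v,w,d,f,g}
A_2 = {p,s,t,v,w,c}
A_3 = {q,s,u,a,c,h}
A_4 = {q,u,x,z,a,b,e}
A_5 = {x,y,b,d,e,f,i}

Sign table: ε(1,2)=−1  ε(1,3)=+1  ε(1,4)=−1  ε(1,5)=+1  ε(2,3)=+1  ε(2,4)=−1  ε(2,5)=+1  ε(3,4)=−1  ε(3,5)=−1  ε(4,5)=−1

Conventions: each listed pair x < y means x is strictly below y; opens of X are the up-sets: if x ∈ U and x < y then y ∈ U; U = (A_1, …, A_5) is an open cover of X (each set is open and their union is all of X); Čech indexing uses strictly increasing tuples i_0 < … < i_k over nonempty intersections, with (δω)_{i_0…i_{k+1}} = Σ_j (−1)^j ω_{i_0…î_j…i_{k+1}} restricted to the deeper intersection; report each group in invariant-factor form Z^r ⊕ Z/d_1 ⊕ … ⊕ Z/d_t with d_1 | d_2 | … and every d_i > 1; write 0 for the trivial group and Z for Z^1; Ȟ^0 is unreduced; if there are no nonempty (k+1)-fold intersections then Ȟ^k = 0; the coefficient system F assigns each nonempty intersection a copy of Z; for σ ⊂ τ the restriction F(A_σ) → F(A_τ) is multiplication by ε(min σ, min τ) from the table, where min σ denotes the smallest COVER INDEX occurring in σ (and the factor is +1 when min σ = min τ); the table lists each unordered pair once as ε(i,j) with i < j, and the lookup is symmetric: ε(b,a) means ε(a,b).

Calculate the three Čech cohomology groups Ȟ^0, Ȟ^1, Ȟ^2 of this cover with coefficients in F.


intersection data:
  A12={p,v,w} A15={d,f} A23={s,c} A34={q,u,a} A45={x,b,e}
C dims 5,5; δ0: rk 5, SNF 1^4·2
Ȟ^0 = (5 − 5) − 0 = 0, so Ȟ^0 ≅ 0
Ȟ^1 = (5 − 0) − 5 = 0 plus torsion [2], so Ȟ^1 ≅ Z/2
Ȟ^2 = (0 − 0) − 0 = 0, so Ȟ^2 ≅ 0

Ȟ^0 ≅ 0, Ȟ^1 ≅ Z/2, Ȟ^2 ≅ 0
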